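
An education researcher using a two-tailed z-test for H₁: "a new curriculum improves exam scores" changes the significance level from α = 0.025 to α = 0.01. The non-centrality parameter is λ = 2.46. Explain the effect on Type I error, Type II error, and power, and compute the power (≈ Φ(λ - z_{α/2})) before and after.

Decreasing α from 0.025 to 0.01:
• Type I error rate decreases (α is the Type I rate by definition).
• Critical value moves from z_{α/2} = 2.241 to 2.576, so power = Φ(λ - z_{α/2}) goes from Φ(2.46 - 2.241) = 0.587 to Φ(2.46 - 2.576) = 0.454.
• Type II error rate β = 1 - power therefore increases (0.413 → 0.546).
Appropriate when false positives are costly — here, adopting a curriculum that gives no real benefit — disruption for nothing.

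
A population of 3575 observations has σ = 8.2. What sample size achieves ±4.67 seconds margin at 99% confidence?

Without FPC: n₀ = (2.576×8.2/4.67)² = 20.459. With FPC: n = n₀N/(n₀+N-1) = 20.3 → n = 21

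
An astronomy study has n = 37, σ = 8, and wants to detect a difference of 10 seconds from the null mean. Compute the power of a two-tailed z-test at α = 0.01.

SE = σ/√n = 8/√37 = 1.315. Non-centrality λ = d/SE = 10/1.315 = 7.603. Power ≈ Φ(λ - z_{α/2}) = Φ(7.603 - 2.576) = Φ(5.027) = 1.0.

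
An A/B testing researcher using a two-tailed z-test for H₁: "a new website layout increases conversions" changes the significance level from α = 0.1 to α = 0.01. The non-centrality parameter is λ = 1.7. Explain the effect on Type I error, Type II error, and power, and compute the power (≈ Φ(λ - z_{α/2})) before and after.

Decreasing α from 0.1 to 0.01:
• Type I error rate decreases (α is the Type I rate by definition).
• Critical value moves from z_{α/2} = 1.645 to 2.576, so power = Φ(λ - z_{α/2}) goes from Φ(1.7 - 1.645) = 0.522 to Φ(1.7 - 2.576) = 0.191.
• Type II error rate β = 1 - power therefore increases (0.478 → 0.809).
Appropriate when false positives are costly — here, rolling out a layout that doesn't actually help — wasted engineering effort.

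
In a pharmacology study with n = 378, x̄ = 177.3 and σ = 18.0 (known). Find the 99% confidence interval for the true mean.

CI = x̄ ± z*(σ/√n) = 177.3 ± 2.576(18.0/√378) = 177.3 ± 2.38 = (174.92, 179.68)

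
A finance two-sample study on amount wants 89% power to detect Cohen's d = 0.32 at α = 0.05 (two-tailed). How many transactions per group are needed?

z_{α/2} = 1.96, z_β = Φ⁻¹(0.89) = 1.227. For small effect (d = 0.32): n per group = 2(z_{α/2} + z_β)²/d² = 2(1.96 + 1.227)²/0.32² = 198.4 → 199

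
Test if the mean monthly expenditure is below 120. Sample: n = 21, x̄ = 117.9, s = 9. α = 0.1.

t = (117.9 - 120)/(9/√21) = -1.069, df = 20. Critical t = -1.325. Fail to reject H₀.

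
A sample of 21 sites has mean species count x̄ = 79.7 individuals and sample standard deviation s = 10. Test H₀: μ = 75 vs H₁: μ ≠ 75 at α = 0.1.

t = (x̄ - μ₀)/(s/√n) = (79.7 - 75)/(10/√21) = 2.154. df = 20, critical t = ±1.725. Reject H₀.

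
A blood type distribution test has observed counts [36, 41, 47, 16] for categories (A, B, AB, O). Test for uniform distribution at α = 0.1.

Expected = 35 each. χ² = Σ(O-E)²/E = 15.486. df = 3, critical value = 6.251. Reject H₀.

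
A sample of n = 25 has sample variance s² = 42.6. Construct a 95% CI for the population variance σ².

df = 24. χ²_{0.025} = 39.364, χ²_{0.975} = 12.401. CI for σ² = ((n-1)s²/χ²_{α/2}, (n-1)s²/χ²_{1-α/2}) = (24·42.6/39.364, 24·42.6/12.401) = (25.97, 82.44)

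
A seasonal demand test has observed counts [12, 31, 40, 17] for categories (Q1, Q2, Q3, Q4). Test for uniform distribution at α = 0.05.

Expected = 25 each. χ² = Σ(O-E)²/E = 19.76. df = 3, critical value = 7.815. Reject H₀.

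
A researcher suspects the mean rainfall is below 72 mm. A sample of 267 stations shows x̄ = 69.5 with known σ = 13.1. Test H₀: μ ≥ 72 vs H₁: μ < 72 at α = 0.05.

z = -3.118. Critical value: -1.645. Reject H₀.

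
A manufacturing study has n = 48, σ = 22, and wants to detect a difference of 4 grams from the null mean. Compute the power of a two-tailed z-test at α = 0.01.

SE = σ/√n = 22/√48 = 3.175. Non-centrality λ = d/SE = 4/3.175 = 1.26. Power ≈ Φ(λ - z_{α/2}) = Φ(1.26 - 2.576) = Φ(-1.316) = 0.094.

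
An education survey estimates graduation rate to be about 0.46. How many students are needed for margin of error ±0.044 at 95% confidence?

n = z²p(1-p)/E² = 1.96²×0.46×0.54/0.044² = 492.9 → n = 493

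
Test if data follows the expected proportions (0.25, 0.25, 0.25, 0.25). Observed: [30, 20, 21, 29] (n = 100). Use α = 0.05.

Expected: [25.0, 25.0, 25.0, 25.0]. χ² = 3.28. df = 3, critical = 7.815. Fail to reject H₀.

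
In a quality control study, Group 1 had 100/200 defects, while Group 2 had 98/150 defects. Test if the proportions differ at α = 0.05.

p̂₁ = 0.5, p̂₂ = 0.653, pooled p̂ = 0.566. z = -2.864. Critical: ±1.96. Reject H₀.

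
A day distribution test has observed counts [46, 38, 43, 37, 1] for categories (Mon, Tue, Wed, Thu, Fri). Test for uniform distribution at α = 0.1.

Expected = 33 each. χ² = Σ(O-E)²/E = 40.424. df = 4, critical value = 7.779. Reject H₀.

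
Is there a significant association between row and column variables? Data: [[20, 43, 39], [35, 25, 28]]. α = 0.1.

χ² = 9.683. df = 2, critical = 4.605. Reject H₀. Variables are dependent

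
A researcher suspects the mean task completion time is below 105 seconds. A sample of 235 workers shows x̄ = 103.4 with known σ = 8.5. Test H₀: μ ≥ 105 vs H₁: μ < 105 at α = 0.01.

z = -2.886. Critical value: -2.33. Reject H₀.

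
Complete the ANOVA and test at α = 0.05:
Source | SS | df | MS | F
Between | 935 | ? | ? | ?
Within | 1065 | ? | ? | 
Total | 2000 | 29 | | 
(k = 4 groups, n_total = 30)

df_between = 3, df_within = 26. MS_between = 311.67, MS_within = 40.96. F = 7.609, F_crit ≈ 2.975. Reject H₀.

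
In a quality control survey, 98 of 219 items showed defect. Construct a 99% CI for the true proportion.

p̂ = 0.447. CI = p̂ ± z*√(p̂(1-p̂)/n) = (0.361, 0.534)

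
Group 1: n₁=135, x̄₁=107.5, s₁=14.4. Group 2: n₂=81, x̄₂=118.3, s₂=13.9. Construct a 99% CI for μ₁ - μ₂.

Difference = -10.8. SE = √(14.4²/135 + 13.9²/81) = 1.98. CI = (-15.9, -5.7)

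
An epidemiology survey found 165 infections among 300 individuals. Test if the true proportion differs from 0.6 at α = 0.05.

p̂ = 0.55, p₀ = 0.6. z = (p̂ - p₀)/√(p₀(1-p₀)/n) = -1.768. Critical: ±1.96. Fail to reject H₀.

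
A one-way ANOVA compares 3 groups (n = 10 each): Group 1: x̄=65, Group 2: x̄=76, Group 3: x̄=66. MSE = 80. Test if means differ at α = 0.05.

Grand mean = 69.0. SS_between = 740.0, MS_between = 370.0. F = 4.625, F_crit ≈ 3.354. Reject H₀.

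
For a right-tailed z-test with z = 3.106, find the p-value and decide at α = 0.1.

p = P(Z > 3.106) = 1 - Φ(3.106) ≈ 0.0009. Since p < 0.1, reject H₀ (significant) at α = 0.1.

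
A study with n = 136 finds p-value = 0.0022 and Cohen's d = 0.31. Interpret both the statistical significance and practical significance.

Statistically significant (p = 0.0022 < 0.05). Cohen's d = 0.31 indicates a small effect size. Both statistical and practical significance should be considered.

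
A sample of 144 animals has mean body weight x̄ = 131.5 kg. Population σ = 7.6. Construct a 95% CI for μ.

CI = x̄ ± z*(σ/√n) = 131.5 ± 1.96(7.6/√144) = 131.5 ± 1.24 = (130.26, 132.74)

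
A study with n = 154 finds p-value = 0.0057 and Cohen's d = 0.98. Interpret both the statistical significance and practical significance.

Statistically significant (p = 0.0057 < 0.05). Cohen's d = 0.98 indicates a large effect size. Both statistical and practical significance should be considered.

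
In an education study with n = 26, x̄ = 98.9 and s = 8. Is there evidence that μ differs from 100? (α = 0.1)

t = (x̄ - μ₀)/(s/√n) = (98.9 - 100)/(8/√26) = -0.701. df = 25, critical t = ±1.708. Fail to reject H₀.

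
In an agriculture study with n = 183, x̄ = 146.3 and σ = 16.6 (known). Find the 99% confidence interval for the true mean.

CI = x̄ ± z*(σ/√n) = 146.3 ± 2.576(16.6/√183) = 146.3 ± 3.16 = (143.14, 149.46)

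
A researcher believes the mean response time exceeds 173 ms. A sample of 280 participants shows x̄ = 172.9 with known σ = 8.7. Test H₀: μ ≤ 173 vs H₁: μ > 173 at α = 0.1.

z = -0.192. Critical value: 1.28. Fail to reject H₀.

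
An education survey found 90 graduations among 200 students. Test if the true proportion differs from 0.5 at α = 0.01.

p̂ = 0.45, p₀ = 0.5. z = (p̂ - p₀)/√(p₀(1-p₀)/n) = -1.414. Critical: ±2.576. Fail to reject H₀.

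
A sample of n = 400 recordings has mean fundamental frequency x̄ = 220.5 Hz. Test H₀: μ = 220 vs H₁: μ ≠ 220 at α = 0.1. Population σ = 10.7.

z = (x̄ - μ₀)/(σ/√n) = (220.5 - 220)/(10.7/√400) = 0.935. Critical value: ±1.645. Since |0.935| ≤ 1.645, Fail to reject H₀.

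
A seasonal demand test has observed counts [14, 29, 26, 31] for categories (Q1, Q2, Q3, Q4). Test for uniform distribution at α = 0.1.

Expected = 25 each. χ² = Σ(O-E)²/E = 6.96. df = 3, critical value = 6.251. Reject H₀.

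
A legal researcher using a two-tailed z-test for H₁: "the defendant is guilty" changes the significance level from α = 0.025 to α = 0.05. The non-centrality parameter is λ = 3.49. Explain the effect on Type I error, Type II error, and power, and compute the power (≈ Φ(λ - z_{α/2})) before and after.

Increasing α from 0.025 to 0.05:
• Type I error rate increases (α is the Type I rate by definition).
• Critical value moves from z_{α/2} = 2.241 to 1.96, so power = Φ(λ - z_{α/2}) goes from Φ(3.49 - 2.241) = 0.894 to Φ(3.49 - 1.96) = 0.937.
• Type II error rate β = 1 - power therefore decreases (0.106 → 0.063).
Appropriate when false negatives are costly — here, acquitting a guilty person.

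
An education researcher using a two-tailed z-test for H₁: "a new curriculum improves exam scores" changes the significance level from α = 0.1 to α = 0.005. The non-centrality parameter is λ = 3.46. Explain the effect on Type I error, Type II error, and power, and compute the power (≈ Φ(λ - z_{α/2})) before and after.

Decreasing α from 0.1 to 0.005:
• Type I error rate decreases (α is the Type I rate by definition).
• Critical value moves from z_{α/2} = 1.645 to 2.807, so power = Φ(λ - z_{α/2}) goes from Φ(3.46 - 1.645) = 0.965 to Φ(3.46 - 2.807) = 0.743.
• Type II error rate β = 1 - power therefore increases (0.035 → 0.257).
Appropriate when false positives are costly — here, adopting a curriculum that gives no real benefit — disruption for nothing.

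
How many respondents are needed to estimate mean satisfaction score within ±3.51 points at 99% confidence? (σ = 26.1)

n = (z*σ/E)² = (2.576×26.1/3.51)² = 366.9 → n = 367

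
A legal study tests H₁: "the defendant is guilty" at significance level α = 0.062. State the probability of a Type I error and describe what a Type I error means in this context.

P(Type I error) = α = 0.062. A Type I error is rejecting H₀ when H₀ is actually true (false positive) — here, concluding that the defendant is guilty when in fact this is not the case. Consequence: convicting an innocent person.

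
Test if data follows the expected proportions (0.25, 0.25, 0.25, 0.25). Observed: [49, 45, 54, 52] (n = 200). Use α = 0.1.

Expected: [50.0, 50.0, 50.0, 50.0]. χ² = 0.92. df = 3, critical = 6.251. Fail to reject H₀.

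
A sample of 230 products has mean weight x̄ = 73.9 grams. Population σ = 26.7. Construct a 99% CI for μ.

CI = x̄ ± z*(σ/√n) = 73.9 ± 2.576(26.7/√230) = 73.9 ± 4.54 = (69.36, 78.44)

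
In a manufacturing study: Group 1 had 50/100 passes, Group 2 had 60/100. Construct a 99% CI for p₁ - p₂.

p̂₁ = 0.5, p̂₂ = 0.6. Difference = -0.1. CI = (-0.28, 0.08)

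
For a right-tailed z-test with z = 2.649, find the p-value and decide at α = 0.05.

p = P(Z > 2.649) = 1 - Φ(2.649) ≈ 0.004. Since p < 0.05, reject H₀ (significant) at α = 0.05.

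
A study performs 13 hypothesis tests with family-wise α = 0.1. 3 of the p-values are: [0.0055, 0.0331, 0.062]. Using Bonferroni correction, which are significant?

Bonferroni α = 0.1/13 = 0.00769. Significant p-values: [0.0055]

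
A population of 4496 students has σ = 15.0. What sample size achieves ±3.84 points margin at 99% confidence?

Without FPC: n₀ = (2.576×15.0/3.84)² = 101.254. With FPC: n = n₀N/(n₀+N-1) = 99.05 → n = 100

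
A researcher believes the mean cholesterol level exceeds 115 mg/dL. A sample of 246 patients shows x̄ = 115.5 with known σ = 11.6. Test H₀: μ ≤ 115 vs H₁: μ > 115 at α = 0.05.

z = 0.676. Critical value: 1.645. Fail to reject H₀.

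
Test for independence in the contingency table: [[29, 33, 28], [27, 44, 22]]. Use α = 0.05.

χ² = 2.314. df = 2, critical = 5.991. Fail to reject H₀. No evidence of dependence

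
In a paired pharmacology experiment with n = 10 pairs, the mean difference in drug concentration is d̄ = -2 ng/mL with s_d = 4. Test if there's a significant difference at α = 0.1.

t = d̄/(s_d/√n) = -2/(4/√10) = -1.581. df = 9, critical t = ±1.833. Fail to reject H₀.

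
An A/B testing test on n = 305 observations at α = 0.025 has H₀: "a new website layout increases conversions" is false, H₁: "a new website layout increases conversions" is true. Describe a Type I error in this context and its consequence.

Type I error: rejecting H₀ when it is true — concluding that a new website layout increases conversions when in fact it is not. Consequence: rolling out a layout that doesn't actually help — wasted engineering effort.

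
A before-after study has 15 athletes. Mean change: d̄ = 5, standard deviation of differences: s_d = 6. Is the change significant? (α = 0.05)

t = d̄/(s_d/√n) = 5/(6/√15) = 3.227. df = 14, critical t = ±2.145. Reject H₀.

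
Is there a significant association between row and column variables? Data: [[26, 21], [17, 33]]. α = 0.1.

χ² = 4.462. df = 1, critical = 2.706. Reject H₀. Variables are dependent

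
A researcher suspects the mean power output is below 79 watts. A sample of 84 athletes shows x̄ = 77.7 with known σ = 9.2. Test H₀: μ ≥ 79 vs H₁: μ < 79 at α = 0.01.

z = -1.295. Critical value: -2.33. Fail to reject H₀.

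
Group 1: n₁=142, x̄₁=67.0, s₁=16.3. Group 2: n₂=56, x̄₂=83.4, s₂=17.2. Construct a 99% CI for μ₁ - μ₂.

Difference = -16.4. SE = √(16.3²/142 + 17.2²/56) = 2.675. CI = (-23.29, -9.51)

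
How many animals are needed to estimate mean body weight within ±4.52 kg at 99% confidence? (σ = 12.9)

n = (z*σ/E)² = (2.576×12.9/4.52)² = 54.05 → n = 55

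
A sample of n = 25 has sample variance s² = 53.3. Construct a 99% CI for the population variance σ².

df = 24. χ²_{0.005} = 45.559, χ²_{0.995} = 9.886. CI for σ² = ((n-1)s²/χ²_{α/2}, (n-1)s²/χ²_{1-α/2}) = (24·53.3/45.559, 24·53.3/9.886) = (28.08, 129.4)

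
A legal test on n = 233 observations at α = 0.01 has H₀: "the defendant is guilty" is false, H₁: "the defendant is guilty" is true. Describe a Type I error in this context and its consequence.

Type I error: rejecting H₀ when it is true — concluding that the defendant is guilty when in fact it is not. Consequence: convicting an innocent person.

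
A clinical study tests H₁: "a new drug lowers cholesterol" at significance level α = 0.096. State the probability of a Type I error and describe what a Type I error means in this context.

P(Type I error) = α = 0.096. A Type I error is rejecting H₀ when H₀ is actually true (false positive) — here, concluding that a new drug lowers cholesterol when in fact this is not the case. Consequence: approving an ineffective drug — patients take a useless medication and may skip effective alternatives.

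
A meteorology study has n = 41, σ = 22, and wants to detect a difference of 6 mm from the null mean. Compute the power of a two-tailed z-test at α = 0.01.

SE = σ/√n = 22/√41 = 3.436. Non-centrality λ = d/SE = 6/3.436 = 1.746. Power ≈ Φ(λ - z_{α/2}) = Φ(1.746 - 2.576) = Φ(-0.83) = 0.203.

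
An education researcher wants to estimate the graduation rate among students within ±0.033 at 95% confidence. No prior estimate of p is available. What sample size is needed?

Conservative approach: use p = 0.5 (maximizes p(1-p) = 0.25). n = z²(0.25)/E² = 1.96²×0.25/0.033² = 881.9 → n = 882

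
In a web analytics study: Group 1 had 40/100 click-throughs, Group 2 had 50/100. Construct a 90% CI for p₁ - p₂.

p̂₁ = 0.4, p̂₂ = 0.5. Difference = -0.1. CI = (-0.215, 0.015)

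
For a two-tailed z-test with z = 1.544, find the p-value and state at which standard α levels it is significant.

p = 2·P(Z > |1.544|) = 2·(1 - Φ(1.544)) ≈ 0.1226. Not significant at any standard level.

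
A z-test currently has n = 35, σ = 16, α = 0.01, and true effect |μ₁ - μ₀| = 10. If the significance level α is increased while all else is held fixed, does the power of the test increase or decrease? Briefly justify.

Power increases: a larger α lowers the critical value, so more of the H₁ sampling distribution falls in the rejection region.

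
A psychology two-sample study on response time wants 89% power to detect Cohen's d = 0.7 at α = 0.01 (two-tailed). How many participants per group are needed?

z_{α/2} = 2.576, z_β = Φ⁻¹(0.89) = 1.227. For medium effect (d = 0.7): n per group = 2(z_{α/2} + z_β)²/d² = 2(2.576 + 1.227)²/0.7² = 59.03 → 60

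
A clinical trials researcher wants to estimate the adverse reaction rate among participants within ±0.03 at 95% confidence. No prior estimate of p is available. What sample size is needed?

Conservative approach: use p = 0.5 (maximizes p(1-p) = 0.25). n = z²(0.25)/E² = 1.96²×0.25/0.03² = 1067.1 → n = 1068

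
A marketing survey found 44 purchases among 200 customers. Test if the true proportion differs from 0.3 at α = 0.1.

p̂ = 0.22, p₀ = 0.3. z = (p̂ - p₀)/√(p₀(1-p₀)/n) = -2.469. Critical: ±1.645. Reject H₀.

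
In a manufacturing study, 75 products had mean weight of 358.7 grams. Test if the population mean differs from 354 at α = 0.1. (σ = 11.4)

z = (x̄ - μ₀)/(σ/√n) = (358.7 - 354)/(11.4/√75) = 3.57. Critical value: ±1.645. Since |3.57| > 1.645, Reject H₀.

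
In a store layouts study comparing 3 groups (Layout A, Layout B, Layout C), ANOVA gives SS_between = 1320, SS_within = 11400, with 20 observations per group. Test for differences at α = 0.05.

df_between = 2, df_within = 57. F = MS_between/MS_within = 660.0/200.0 = 3.3. F_crit ≈ 3.159. Reject H₀. At least one mean differs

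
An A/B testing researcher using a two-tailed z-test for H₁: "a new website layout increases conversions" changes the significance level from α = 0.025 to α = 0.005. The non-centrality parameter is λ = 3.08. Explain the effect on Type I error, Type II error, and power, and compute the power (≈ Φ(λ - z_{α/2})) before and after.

Decreasing α from 0.025 to 0.005:
• Type I error rate decreases (α is the Type I rate by definition).
• Critical value moves from z_{α/2} = 2.241 to 2.807, so power = Φ(λ - z_{α/2}) goes from Φ(3.08 - 2.241) = 0.799 to Φ(3.08 - 2.807) = 0.608.
• Type II error rate β = 1 - power therefore increases (0.201 → 0.392).
Appropriate when false positives are costly — here, rolling out a layout that doesn't actually help — wasted engineering effort.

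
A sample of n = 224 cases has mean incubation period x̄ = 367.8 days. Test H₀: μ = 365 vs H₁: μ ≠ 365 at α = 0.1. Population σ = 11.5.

z = (x̄ - μ₀)/(σ/√n) = (367.8 - 365)/(11.5/√224) = 3.644. Critical value: ±1.645. Since |3.644| > 1.645, Reject H₀.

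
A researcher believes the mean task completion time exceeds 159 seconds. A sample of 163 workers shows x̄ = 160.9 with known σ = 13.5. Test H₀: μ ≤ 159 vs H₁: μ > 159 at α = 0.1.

z = 1.797. Critical value: 1.28. Reject H₀.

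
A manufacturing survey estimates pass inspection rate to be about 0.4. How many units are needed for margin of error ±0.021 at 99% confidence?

n = z²p(1-p)/E² = 2.576²×0.4×0.6/0.021² = 3611.3 → n = 3612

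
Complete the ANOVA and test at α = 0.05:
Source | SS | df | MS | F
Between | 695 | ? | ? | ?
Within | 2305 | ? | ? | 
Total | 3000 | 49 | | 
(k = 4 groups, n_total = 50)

df_between = 3, df_within = 46. MS_between = 231.67, MS_within = 50.11. F = 4.623, F_crit ≈ 2.807. Reject H₀.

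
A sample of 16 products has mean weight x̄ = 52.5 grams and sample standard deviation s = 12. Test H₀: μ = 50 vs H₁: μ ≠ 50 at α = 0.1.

t = (x̄ - μ₀)/(s/√n) = (52.5 - 50)/(12/√16) = 0.833. df = 15, critical t = ±1.753. Fail to reject H₀.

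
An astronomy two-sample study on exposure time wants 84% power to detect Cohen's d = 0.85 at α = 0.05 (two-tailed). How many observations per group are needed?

z_{α/2} = 1.96, z_β = Φ⁻¹(0.84) = 0.994. For large effect (d = 0.85): n per group = 2(z_{α/2} + z_β)²/d² = 2(1.96 + 0.994)²/0.85² = 24.2 → 25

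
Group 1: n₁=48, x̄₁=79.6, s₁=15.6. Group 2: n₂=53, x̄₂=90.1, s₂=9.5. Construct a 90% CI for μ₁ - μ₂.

Difference = -10.5. SE = √(15.6²/48 + 9.5²/53) = 2.602. CI = (-14.78, -6.22)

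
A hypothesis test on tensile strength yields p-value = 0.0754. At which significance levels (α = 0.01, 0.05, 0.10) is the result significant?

p = 0.0754. Significant at: α = 0.1.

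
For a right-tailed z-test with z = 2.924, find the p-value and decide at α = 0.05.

p = P(Z > 2.924) = 1 - Φ(2.924) ≈ 0.0017. Since p < 0.05, reject H₀ (significant) at α = 0.05.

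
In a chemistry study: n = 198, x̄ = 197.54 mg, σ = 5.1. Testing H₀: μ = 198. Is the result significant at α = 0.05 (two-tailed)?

z = (197.54 - 198)/(5.1/√198) = -1.269. Since |z| ≤ 1.96, not significant at α = 0.05.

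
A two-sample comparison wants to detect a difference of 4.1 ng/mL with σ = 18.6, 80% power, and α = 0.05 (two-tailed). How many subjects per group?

n per group = 2(z_α/2 + z_β)²σ²/d² = 2×(1.96 + 0.84)²×18.6²/4.1² = 322.7 → n = 323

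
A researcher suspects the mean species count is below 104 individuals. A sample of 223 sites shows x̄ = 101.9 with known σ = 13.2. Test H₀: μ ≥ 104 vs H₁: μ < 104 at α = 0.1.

z = -2.376. Critical value: -1.28. Reject H₀.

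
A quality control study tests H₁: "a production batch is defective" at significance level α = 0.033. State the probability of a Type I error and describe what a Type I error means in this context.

P(Type I error) = α = 0.033. A Type I error is rejecting H₀ when H₀ is actually true (false positive) — here, concluding that a production batch is defective when in fact this is not the case. Consequence: scrapping a good batch — wasted material and cost for no reason.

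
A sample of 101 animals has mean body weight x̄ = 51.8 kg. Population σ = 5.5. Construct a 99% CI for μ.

CI = x̄ ± z*(σ/√n) = 51.8 ± 2.576(5.5/√101) = 51.8 ± 1.41 = (50.39, 53.21)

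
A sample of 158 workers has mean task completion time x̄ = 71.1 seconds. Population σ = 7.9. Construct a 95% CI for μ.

CI = x̄ ± z*(σ/√n) = 71.1 ± 1.96(7.9/√158) = 71.1 ± 1.23 = (69.87, 72.33)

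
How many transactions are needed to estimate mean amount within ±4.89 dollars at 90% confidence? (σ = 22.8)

n = (z*σ/E)² = (1.645×22.8/4.89)² = 58.8 → n = 59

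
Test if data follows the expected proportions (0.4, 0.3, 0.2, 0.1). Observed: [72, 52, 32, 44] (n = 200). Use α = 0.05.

Expected: [80.0, 60.0, 40.0, 20.0]. χ² = 32.267. df = 3, critical = 7.815. Reject H₀.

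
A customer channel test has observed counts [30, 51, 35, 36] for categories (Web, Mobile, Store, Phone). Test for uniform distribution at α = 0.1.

Expected = 38 each. χ² = Σ(O-E)²/E = 6.474. df = 3, critical value = 6.251. Reject H₀.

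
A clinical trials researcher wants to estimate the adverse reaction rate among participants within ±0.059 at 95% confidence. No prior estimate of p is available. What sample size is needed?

Conservative approach: use p = 0.5 (maximizes p(1-p) = 0.25). n = z²(0.25)/E² = 1.96²×0.25/0.059² = 275.9 → n = 276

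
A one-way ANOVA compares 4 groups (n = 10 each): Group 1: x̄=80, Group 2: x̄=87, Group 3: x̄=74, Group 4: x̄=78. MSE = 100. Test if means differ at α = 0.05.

Grand mean = 79.75. SS_between = 887.5, MS_between = 295.83. F = 2.958, F_crit ≈ 2.866. Reject H₀.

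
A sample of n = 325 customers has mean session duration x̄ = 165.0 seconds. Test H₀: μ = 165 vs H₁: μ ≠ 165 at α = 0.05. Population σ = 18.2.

z = (x̄ - μ₀)/(σ/√n) = (165.0 - 165)/(18.2/√325) = 0.0. Critical value: ±1.96. Since |0.0| ≤ 1.96, Fail to reject H₀.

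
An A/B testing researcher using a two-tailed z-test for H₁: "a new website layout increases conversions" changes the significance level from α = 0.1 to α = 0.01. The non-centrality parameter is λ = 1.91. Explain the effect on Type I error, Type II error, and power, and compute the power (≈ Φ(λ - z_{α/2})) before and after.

Decreasing α from 0.1 to 0.01:
• Type I error rate decreases (α is the Type I rate by definition).
• Critical value moves from z_{α/2} = 1.645 to 2.576, so power = Φ(λ - z_{α/2}) goes from Φ(1.91 - 1.645) = 0.604 to Φ(1.91 - 2.576) = 0.253.
• Type II error rate β = 1 - power therefore increases (0.396 → 0.747).
Appropriate when false positives are costly — here, rolling out a layout that doesn't actually help — wasted engineering effort.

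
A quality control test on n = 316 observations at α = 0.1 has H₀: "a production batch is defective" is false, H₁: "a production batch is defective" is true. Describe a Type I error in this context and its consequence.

Type I error: rejecting H₀ when it is true — concluding that a production batch is defective when in fact it is not. Consequence: scrapping a good batch — wasted material and cost for no reason.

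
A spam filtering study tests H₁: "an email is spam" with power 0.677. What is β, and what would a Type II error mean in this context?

β = 1 - power = 1 - 0.677 = 0.323. A Type II error is failing to reject H₀ when H₀ is false (false negative) — here, failing to conclude that an email is spam when in fact it is true. Consequence: a spam email lands in the inbox.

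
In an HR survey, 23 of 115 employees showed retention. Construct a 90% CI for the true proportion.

p̂ = 0.2. CI = p̂ ± z*√(p̂(1-p̂)/n) = (0.139, 0.261)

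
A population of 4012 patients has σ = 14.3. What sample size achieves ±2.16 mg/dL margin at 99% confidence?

Without FPC: n₀ = (2.576×14.3/2.16)² = 290.841. With FPC: n = n₀N/(n₀+N-1) = 271.2 → n = 272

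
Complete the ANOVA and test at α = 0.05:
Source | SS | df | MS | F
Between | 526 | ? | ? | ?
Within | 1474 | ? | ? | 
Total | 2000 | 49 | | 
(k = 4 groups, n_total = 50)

df_between = 3, df_within = 46. MS_between = 175.33, MS_within = 32.04. F = 5.472, F_crit ≈ 2.807. Reject H₀.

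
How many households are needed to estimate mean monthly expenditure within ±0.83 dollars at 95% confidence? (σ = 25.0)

n = (z*σ/E)² = (1.96×25.0/0.83)² = 3485.3 → n = 3486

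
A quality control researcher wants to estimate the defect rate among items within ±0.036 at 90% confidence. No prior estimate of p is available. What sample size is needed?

Conservative approach: use p = 0.5 (maximizes p(1-p) = 0.25). n = z²(0.25)/E² = 1.645²×0.25/0.036² = 522.0 → n = 522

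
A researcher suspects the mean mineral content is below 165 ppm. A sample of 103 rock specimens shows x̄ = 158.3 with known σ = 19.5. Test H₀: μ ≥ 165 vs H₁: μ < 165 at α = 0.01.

z = -3.487. Critical value: -2.33. Reject H₀.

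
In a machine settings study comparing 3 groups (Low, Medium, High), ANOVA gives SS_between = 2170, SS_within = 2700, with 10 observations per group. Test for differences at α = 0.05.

df_between = 2, df_within = 27. F = MS_between/MS_within = 1085.0/100.0 = 10.85. F_crit ≈ 3.354. Reject H₀. At least one mean differs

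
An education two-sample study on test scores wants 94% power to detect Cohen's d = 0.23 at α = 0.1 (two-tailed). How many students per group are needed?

z_{α/2} = 1.645, z_β = Φ⁻¹(0.94) = 1.555. For small effect (d = 0.23): n per group = 2(z_{α/2} + z_β)²/d² = 2(1.645 + 1.555)²/0.23² = 387.1 → 388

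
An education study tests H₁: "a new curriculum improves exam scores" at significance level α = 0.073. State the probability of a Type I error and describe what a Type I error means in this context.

P(Type I error) = α = 0.073. A Type I error is rejecting H₀ when H₀ is actually true (false positive) — here, concluding that a new curriculum improves exam scores when in fact this is not the case. Consequence: adopting a curriculum that gives no real benefit — disruption for nothing.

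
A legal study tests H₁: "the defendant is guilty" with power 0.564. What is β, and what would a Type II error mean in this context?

β = 1 - power = 1 - 0.564 = 0.436. A Type II error is failing to reject H₀ when H₀ is false (false negative) — here, failing to conclude that the defendant is guilty when in fact it is true. Consequence: acquitting a guilty person.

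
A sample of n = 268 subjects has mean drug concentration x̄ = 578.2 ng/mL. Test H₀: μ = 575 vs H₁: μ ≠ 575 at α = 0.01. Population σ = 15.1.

z = (x̄ - μ₀)/(σ/√n) = (578.2 - 575)/(15.1/√268) = 3.469. Critical value: ±2.576. Since |3.469| > 2.576, Reject H₀.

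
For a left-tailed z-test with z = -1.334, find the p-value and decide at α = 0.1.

p = P(Z < -1.334) = Φ(-1.334) ≈ 0.0911. Since p < 0.1, reject H₀ (significant) at α = 0.1.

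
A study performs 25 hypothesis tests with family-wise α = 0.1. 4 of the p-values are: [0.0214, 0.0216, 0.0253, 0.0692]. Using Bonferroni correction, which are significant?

Bonferroni α = 0.1/25 = 0.004. None of the given p-values are significant.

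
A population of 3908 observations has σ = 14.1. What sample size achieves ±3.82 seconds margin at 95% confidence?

Without FPC: n₀ = (1.96×14.1/3.82)² = 52.339. With FPC: n = n₀N/(n₀+N-1) = 51.7 → n = 52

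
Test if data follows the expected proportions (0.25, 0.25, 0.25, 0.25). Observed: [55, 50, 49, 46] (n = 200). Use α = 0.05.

Expected: [50.0, 50.0, 50.0, 50.0]. χ² = 0.84. df = 3, critical = 7.815. Fail to reject H₀.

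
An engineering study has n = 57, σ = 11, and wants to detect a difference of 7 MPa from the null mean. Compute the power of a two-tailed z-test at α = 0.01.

SE = σ/√n = 11/√57 = 1.457. Non-centrality λ = d/SE = 7/1.457 = 4.804. Power ≈ Φ(λ - z_{α/2}) = Φ(4.804 - 2.576) = Φ(2.228) = 0.987.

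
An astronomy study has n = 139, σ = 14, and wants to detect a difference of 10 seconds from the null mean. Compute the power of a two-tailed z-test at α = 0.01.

SE = σ/√n = 14/√139 = 1.187. Non-centrality λ = d/SE = 10/1.187 = 8.421. Power ≈ Φ(λ - z_{α/2}) = Φ(8.421 - 2.576) = Φ(5.845) = 1.0.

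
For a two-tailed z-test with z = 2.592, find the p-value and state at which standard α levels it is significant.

p = 2·P(Z > |2.592|) = 2·(1 - Φ(2.592)) ≈ 0.0095. Significant at α = 0.1; Significant at α = 0.05; Significant at α = 0.01.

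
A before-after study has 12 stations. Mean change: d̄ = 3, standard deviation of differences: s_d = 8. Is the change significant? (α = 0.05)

t = d̄/(s_d/√n) = 3/(8/√12) = 1.299. df = 11, critical t = ±2.201. Fail to reject H₀.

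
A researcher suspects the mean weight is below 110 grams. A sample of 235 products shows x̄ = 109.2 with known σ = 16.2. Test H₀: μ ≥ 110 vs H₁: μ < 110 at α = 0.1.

z = -0.757. Critical value: -1.28. Fail to reject H₀.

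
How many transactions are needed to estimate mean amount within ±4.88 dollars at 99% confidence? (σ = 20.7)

n = (z*σ/E)² = (2.576×20.7/4.88)² = 119.4 → n = 120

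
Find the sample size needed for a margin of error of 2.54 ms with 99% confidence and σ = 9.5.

n = (z*σ/E)² = (2.576×9.5/2.54)² = 92.8 → n = 93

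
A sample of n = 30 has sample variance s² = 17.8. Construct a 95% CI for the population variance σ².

df = 29. χ²_{0.025} = 45.722, χ²_{0.975} = 16.047. CI for σ² = ((n-1)s²/χ²_{α/2}, (n-1)s²/χ²_{1-α/2}) = (29·17.8/45.722, 29·17.8/16.047) = (11.29, 32.17)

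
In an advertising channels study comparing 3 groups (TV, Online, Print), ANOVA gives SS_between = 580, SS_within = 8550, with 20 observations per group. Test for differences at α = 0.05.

df_between = 2, df_within = 57. F = MS_between/MS_within = 290.0/150.0 = 1.933. F_crit ≈ 3.159. Fail to reject H₀.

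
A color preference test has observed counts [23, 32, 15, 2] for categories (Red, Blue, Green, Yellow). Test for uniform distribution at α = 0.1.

Expected = 18 each. χ² = Σ(O-E)²/E = 27.0. df = 3, critical value = 6.251. Reject H₀.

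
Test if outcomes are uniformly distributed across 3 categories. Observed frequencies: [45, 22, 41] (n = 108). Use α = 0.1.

Expected = 36 each. χ² = Σ(O-E)²/E = 8.389. df = 2, critical value = 4.605. Reject H₀.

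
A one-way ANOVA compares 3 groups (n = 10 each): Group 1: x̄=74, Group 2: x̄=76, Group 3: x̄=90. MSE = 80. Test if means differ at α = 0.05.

Grand mean = 80.0. SS_between = 1520.0, MS_between = 760.0. F = 9.5, F_crit ≈ 3.354. Reject H₀.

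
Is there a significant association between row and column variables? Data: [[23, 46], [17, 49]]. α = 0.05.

χ² = 0.929. df = 1, critical = 3.841. Fail to reject H₀. No evidence of dependence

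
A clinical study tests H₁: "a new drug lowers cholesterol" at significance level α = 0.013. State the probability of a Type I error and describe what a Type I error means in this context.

P(Type I error) = α = 0.013. A Type I error is rejecting H₀ when H₀ is actually true (false positive) — here, concluding that a new drug lowers cholesterol when in fact this is not the case. Consequence: approving an ineffective drug — patients take a useless medication and may skip effective alternatives.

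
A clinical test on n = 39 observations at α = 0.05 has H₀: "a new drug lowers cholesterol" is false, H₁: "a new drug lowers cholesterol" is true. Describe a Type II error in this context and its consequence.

Type II error: failing to reject H₀ when it is false — concluding that a new drug lowers cholesterol is not supported when in fact it is. Consequence: shelving an effective drug — patients miss out on a treatment that would have helped.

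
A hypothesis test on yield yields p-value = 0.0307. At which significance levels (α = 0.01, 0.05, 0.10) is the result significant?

p = 0.0307. Significant at: α = 0.05, 0.1.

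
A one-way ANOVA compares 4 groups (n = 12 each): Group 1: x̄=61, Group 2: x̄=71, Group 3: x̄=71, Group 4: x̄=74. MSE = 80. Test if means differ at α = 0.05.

Grand mean = 69.25. SS_between = 1161.0, MS_between = 387.0. F = 4.838, F_crit ≈ 2.816. Reject H₀.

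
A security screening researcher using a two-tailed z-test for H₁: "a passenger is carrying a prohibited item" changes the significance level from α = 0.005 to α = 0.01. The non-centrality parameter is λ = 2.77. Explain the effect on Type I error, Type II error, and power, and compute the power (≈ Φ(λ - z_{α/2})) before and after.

Increasing α from 0.005 to 0.01:
• Type I error rate increases (α is the Type I rate by definition).
• Critical value moves from z_{α/2} = 2.807 to 2.576, so power = Φ(λ - z_{α/2}) goes from Φ(2.77 - 2.807) = 0.485 to Φ(2.77 - 2.576) = 0.577.
• Type II error rate β = 1 - power therefore decreases (0.515 → 0.423).
Appropriate when false negatives are costly — here, letting a prohibited item through — security breach.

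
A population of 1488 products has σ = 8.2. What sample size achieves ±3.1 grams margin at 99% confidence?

Without FPC: n₀ = (2.576×8.2/3.1)² = 46.43. With FPC: n = n₀N/(n₀+N-1) = 45.1 → n = 46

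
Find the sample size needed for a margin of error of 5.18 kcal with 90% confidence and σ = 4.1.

n = (z*σ/E)² = (1.645×4.1/5.18)² = 1.7 → n = 2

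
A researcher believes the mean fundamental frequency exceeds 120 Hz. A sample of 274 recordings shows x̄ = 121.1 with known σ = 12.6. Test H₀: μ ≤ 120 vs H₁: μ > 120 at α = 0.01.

z = 1.445. Critical value: 2.33. Fail to reject H₀.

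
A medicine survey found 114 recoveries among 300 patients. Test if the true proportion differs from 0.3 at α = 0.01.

p̂ = 0.38, p₀ = 0.3. z = (p̂ - p₀)/√(p₀(1-p₀)/n) = 3.024. Critical: ±2.576. Reject H₀.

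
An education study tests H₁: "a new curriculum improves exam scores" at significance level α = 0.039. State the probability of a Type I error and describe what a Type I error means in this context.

P(Type I error) = α = 0.039. A Type I error is rejecting H₀ when H₀ is actually true (false positive) — here, concluding that a new curriculum improves exam scores when in fact this is not the case. Consequence: adopting a curriculum that gives no real benefit — disruption for nothing.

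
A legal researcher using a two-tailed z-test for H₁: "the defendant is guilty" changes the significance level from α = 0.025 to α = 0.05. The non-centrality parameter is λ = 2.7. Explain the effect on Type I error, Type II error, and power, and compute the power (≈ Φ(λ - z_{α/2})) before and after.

Increasing α from 0.025 to 0.05:
• Type I error rate increases (α is the Type I rate by definition).
• Critical value moves from z_{α/2} = 2.241 to 1.96, so power = Φ(λ - z_{α/2}) goes from Φ(2.7 - 2.241) = 0.677 to Φ(2.7 - 1.96) = 0.77.
• Type II error rate β = 1 - power therefore decreases (0.323 → 0.23).
Appropriate when false negatives are costly — here, acquitting a guilty person.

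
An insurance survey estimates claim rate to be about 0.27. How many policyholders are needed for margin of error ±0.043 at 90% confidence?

n = z²p(1-p)/E² = 1.645²×0.27×0.73/0.043² = 288.5 → n = 289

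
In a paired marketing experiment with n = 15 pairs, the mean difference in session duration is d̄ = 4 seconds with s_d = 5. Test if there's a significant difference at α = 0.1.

t = d̄/(s_d/√n) = 4/(5/√15) = 3.098. df = 14, critical t = ±1.761. Reject H₀.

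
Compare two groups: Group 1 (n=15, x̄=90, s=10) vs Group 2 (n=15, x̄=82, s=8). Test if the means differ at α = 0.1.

Pooled sp = 9.06. t = 2.419, df = 28. Critical t = ±1.701. Reject H₀.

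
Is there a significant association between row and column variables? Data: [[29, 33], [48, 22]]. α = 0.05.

χ² = 6.427. df = 1, critical = 3.841. Reject H₀. Variables are dependent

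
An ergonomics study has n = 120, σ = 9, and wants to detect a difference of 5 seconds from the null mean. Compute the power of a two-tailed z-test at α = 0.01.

SE = σ/√n = 9/√120 = 0.822. Non-centrality λ = d/SE = 5/0.822 = 6.086. Power ≈ Φ(λ - z_{α/2}) = Φ(6.086 - 2.576) = Φ(3.51) = 1.0.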